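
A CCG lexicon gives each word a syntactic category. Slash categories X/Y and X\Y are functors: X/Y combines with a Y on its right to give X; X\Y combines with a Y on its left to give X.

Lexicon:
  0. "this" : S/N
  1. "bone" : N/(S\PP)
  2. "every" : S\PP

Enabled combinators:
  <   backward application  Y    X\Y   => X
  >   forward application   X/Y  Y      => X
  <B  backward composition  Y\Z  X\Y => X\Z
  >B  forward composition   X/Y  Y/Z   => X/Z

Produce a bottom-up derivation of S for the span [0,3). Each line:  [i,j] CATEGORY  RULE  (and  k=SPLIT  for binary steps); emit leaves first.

[0,3] S   >
  [0,1] "this" : S/N
  [1,3] N   >
    [1,2] "bone" : N/(S\PP)
    [2,3] "every" : S\PP

[0,1] S/N  lex  "this"
[1,2] N/(S\PP)  lex  "bone"
[2,3] S\PP  lex  "every"
[1,3] N  >  k=2
[0,3] S  >  k=1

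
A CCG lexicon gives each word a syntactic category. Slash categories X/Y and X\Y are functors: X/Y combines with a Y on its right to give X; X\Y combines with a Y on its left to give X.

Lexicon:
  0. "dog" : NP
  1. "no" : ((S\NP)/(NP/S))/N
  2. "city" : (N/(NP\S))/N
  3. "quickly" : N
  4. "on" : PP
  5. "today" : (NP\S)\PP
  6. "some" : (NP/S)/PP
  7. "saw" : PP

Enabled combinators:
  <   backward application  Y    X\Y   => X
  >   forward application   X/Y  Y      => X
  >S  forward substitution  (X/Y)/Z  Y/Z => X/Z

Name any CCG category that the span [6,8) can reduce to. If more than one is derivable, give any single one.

[0,8] S   <
  [0,1] "dog" : NP
  [1,8] S\NP   >
    [1,6] (S\NP)/(NP/S)   >
      [1,2] "no" : ((S\NP)/(NP/S))/N
      [2,6] N   >
        [2,4] N/(NP\S)   >
          [2,3] "city" : (N/(NP\S))/N
          [3,4] "quickly" : N
        [4,6] NP\S   <
          [4,5] "on" : PP
          [5,6] "today" : (NP\S)\PP
    [6,8] NP/S   >
      [6,7] "some" : (NP/S)/PP
      [7,8] "saw" : PP

NP/S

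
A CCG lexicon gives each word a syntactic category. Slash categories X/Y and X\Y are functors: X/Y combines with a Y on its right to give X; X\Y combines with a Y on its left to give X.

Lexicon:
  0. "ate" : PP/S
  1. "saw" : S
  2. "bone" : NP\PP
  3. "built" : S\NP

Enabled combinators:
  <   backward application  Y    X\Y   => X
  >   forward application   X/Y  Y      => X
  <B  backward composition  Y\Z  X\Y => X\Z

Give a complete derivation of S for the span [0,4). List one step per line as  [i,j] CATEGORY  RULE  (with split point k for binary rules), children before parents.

[0,1] PP/S  lex  "ate"
[1,2] S  lex  "saw"
[0,2] PP  >  k=1
[2,3] NP\PP  lex  "bone"
[0,3] NP  <  k=2
[3,4] S\NP  lex  "built"
[0,4] S  <  k=3

[0,4] S   <
  [0,3] NP   <
    [0,2] PP   >
      [0,1] "ate" : PP/S
      [1,2] "saw" : S
    [2,3] "bone" : NP\PP
  [3,4] "built" : S\NP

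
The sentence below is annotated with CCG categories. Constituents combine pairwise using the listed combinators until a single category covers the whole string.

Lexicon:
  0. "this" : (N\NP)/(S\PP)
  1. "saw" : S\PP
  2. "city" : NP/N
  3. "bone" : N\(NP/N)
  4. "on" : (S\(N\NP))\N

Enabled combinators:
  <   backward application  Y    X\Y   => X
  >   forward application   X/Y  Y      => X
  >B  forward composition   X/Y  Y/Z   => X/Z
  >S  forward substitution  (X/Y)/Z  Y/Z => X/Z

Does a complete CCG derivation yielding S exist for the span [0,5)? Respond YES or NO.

YES

[0,5] S   <
  [0,2] N\NP   >
    [0,1] "this" : (N\NP)/(S\PP)
    [1,2] "saw" : S\PP
  [2,5] S\(N\NP)   <
    [2,4] N   <
      [2,3] "city" : NP/N
      [3,4] "bone" : N\(NP/N)
    [4,5] "on" : (S\(N\NP))\N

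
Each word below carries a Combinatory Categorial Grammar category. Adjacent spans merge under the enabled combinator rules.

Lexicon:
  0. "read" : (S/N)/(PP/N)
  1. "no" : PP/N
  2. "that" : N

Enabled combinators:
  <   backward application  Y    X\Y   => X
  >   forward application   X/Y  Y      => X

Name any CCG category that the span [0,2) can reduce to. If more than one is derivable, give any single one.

S/N

[0,3] S   >
  [0,2] S/N   >
    [0,1] "read" : (S/N)/(PP/N)
    [1,2] "no" : PP/N
  [2,3] "that" : N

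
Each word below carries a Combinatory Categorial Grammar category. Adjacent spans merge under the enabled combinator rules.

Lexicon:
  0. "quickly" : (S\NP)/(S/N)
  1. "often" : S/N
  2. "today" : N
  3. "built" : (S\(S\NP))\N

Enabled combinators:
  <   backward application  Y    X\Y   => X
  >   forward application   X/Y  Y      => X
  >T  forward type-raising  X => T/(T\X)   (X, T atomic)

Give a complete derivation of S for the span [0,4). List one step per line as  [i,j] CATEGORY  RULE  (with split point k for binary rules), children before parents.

[0,4] S   <
  [0,2] S\NP   >
    [0,1] "quickly" : (S\NP)/(S/N)
    [1,2] "often" : S/N
  [2,4] S\(S\NP)   <
    [2,3] "today" : N
    [3,4] "built" : (S\(S\NP))\N

[0,1] (S\NP)/(S/N)  lex  "quickly"
[1,2] S/N  lex  "often"
[0,2] S\NP  >  k=1
[2,3] N  lex  "today"
[3,4] (S\(S\NP))\N  lex  "built"
[2,4] S\(S\NP)  <  k=3
[0,4] S  <  k=2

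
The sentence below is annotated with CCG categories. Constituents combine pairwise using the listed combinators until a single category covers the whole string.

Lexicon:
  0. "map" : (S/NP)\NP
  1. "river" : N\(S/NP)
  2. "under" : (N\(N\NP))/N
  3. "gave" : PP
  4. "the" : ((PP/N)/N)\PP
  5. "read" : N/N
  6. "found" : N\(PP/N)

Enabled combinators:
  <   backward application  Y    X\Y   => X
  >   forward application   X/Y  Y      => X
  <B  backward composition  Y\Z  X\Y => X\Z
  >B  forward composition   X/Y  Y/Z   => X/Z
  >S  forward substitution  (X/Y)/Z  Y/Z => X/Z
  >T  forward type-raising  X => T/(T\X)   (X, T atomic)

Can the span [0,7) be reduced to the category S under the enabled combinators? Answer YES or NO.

NO

(S/NP)\NP N\(S/NP) (N\(N\NP))/N PP ((PP/N)/N)\PP N/N N\(PP/N)
CKY chart[0,7] = {N, N/(N\N), NP/(NP\N), PP/(PP\N), S/(S\N)}; S ∉ chart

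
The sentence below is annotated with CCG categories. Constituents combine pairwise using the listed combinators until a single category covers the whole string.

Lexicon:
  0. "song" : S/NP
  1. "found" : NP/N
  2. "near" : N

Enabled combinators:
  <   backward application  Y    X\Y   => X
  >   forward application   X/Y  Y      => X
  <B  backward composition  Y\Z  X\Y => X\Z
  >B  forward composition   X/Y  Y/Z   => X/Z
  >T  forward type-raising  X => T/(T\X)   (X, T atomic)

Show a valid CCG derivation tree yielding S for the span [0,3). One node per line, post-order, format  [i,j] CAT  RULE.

[0,1] S/NP  lex  "song"
[1,2] NP/N  lex  "found"
[0,2] S/N  >B  k=1
[2,3] N  lex  "near"
[0,3] S  >  k=2

[0,3] S   >
  [0,2] S/N   >B
    [0,1] "song" : S/NP
    [1,2] "found" : NP/N
  [2,3] "near" : N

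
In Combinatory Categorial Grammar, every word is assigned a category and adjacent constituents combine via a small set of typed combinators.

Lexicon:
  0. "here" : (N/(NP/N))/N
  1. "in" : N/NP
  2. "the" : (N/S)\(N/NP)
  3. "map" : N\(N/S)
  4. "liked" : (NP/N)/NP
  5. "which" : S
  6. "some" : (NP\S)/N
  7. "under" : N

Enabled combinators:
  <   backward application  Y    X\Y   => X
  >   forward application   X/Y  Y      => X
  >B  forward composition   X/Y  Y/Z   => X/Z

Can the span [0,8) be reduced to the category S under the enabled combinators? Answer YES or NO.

(N/(NP/N))/N N/NP (N/S)\(N/NP) N\(N/S) (NP/N)/NP S (NP\S)/N N
CKY chart[0,8] = {N}; S ∉ chart

NO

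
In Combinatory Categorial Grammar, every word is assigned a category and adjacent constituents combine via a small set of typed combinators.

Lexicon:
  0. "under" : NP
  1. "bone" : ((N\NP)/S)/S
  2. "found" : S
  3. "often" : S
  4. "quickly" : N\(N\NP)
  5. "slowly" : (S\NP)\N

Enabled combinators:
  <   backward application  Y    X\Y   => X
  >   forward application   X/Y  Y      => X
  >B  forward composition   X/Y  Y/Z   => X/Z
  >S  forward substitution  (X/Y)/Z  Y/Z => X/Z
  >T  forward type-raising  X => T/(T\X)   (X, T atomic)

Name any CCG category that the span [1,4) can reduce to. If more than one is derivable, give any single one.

N\NP

[0,6] S   <
  [0,1] "under" : NP
  [1,6] S\NP   <
    [1,5] N   <
      [1,4] N\NP   >
        [1,3] (N\NP)/S   >
          [1,2] "bone" : ((N\NP)/S)/S
          [2,3] "found" : S
        [3,4] "often" : S
      [4,5] "quickly" : N\(N\NP)
    [5,6] "slowly" : (S\NP)\N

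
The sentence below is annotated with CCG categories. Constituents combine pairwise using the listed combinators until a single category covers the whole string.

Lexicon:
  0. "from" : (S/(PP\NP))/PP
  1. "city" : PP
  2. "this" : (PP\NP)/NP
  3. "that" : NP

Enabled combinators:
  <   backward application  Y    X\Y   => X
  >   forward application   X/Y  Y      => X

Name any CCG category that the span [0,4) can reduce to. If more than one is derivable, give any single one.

S

[0,4] S   >
  [0,2] S/(PP\NP)   >
    [0,1] "from" : (S/(PP\NP))/PP
    [1,2] "city" : PP
  [2,4] PP\NP   >
    [2,3] "this" : (PP\NP)/NP
    [3,4] "that" : NP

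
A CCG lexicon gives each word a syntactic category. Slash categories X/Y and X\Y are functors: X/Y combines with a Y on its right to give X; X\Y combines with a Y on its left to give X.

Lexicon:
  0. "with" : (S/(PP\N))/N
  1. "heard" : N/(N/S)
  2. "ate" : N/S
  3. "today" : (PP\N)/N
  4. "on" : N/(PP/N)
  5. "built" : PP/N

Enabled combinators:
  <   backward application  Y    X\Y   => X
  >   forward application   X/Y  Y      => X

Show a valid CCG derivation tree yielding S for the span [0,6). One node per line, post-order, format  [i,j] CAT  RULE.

[0,1] (S/(PP\N))/N  lex  "with"
[1,2] N/(N/S)  lex  "heard"
[2,3] N/S  lex  "ate"
[1,3] N  >  k=2
[0,3] S/(PP\N)  >  k=1
[3,4] (PP\N)/N  lex  "today"
[4,5] N/(PP/N)  lex  "on"
[5,6] PP/N  lex  "built"
[4,6] N  >  k=5
[3,6] PP\N  >  k=4
[0,6] S  >  k=3

[0,6] S   >
  [0,3] S/(PP\N)   >
    [0,1] "with" : (S/(PP\N))/N
    [1,3] N   >
      [1,2] "heard" : N/(N/S)
      [2,3] "ate" : N/S
  [3,6] PP\N   >
    [3,4] "today" : (PP\N)/N
    [4,6] N   >
      [4,5] "on" : N/(PP/N)
      [5,6] "built" : PP/N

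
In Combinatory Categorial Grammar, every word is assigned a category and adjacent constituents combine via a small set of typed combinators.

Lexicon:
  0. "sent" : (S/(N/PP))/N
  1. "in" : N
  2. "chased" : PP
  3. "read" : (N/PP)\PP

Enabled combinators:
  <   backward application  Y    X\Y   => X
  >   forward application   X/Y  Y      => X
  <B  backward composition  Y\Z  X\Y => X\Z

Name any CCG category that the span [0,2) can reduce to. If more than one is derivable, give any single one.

S/(N/PP)

[0,4] S   >
  [0,2] S/(N/PP)   >
    [0,1] "sent" : (S/(N/PP))/N
    [1,2] "in" : N
  [2,4] N/PP   <
    [2,3] "chased" : PP
    [3,4] "read" : (N/PP)\PP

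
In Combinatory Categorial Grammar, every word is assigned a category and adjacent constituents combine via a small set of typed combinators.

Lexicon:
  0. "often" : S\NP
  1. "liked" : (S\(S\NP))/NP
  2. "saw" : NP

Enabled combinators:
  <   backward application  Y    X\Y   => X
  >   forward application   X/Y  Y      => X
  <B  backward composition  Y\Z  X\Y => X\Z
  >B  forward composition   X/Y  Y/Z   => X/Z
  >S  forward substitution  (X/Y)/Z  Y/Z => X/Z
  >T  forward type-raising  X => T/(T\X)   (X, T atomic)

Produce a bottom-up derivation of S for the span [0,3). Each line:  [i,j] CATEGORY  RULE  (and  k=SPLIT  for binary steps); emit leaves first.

[0,1] S\NP  lex  "often"
[1,2] (S\(S\NP))/NP  lex  "liked"
[2,3] NP  lex  "saw"
[1,3] S\(S\NP)  >  k=2
[0,3] S  <  k=1

[0,3] S   <
  [0,1] "often" : S\NP
  [1,3] S\(S\NP)   >
    [1,2] "liked" : (S\(S\NP))/NP
    [2,3] "saw" : NP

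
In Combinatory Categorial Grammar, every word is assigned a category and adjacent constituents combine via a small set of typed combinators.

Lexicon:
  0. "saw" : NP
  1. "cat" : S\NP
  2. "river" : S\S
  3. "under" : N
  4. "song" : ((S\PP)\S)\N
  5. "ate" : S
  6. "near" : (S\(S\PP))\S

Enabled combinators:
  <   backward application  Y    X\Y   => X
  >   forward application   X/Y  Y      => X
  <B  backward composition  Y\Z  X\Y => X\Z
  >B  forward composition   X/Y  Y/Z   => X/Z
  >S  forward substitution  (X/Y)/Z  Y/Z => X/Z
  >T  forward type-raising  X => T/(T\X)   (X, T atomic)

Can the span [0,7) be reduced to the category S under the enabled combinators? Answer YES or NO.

[0,7] S   <
  [0,5] S\PP   <
    [0,3] S   >
      [0,1] S/(S\NP)   >T
        [0,1] "saw" : NP
      [1,3] S\NP   <B
        [1,2] "cat" : S\NP
        [2,3] "river" : S\S
    [3,5] (S\PP)\S   <
      [3,4] "under" : N
      [4,5] "song" : ((S\PP)\S)\N
  [5,7] S\(S\PP)   <
    [5,6] "ate" : S
    [6,7] "near" : (S\(S\PP))\S

YES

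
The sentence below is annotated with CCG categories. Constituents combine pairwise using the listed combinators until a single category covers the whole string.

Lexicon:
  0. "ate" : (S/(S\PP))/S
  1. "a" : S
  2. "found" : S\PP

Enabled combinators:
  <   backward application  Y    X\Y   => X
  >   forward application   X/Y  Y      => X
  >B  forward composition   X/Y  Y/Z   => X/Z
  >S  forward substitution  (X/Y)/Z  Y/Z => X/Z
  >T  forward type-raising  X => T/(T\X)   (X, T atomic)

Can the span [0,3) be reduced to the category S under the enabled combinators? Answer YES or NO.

[0,3] S   >
  [0,2] S/(S\PP)   >
    [0,1] "ate" : (S/(S\PP))/S
    [1,2] "a" : S
  [2,3] "found" : S\PP

YES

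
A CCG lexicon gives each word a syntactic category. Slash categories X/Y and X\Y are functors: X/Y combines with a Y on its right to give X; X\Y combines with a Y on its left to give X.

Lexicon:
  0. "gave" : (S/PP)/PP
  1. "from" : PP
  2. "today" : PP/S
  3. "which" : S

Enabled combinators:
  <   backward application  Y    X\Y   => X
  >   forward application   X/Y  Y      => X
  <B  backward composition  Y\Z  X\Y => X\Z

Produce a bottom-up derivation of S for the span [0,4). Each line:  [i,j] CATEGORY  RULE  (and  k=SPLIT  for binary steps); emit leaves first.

[0,1] (S/PP)/PP  lex  "gave"
[1,2] PP  lex  "from"
[0,2] S/PP  >  k=1
[2,3] PP/S  lex  "today"
[3,4] S  lex  "which"
[2,4] PP  >  k=3
[0,4] S  >  k=2

[0,4] S   >
  [0,2] S/PP   >
    [0,1] "gave" : (S/PP)/PP
    [1,2] "from" : PP
  [2,4] PP   >
    [2,3] "today" : PP/S
    [3,4] "which" : S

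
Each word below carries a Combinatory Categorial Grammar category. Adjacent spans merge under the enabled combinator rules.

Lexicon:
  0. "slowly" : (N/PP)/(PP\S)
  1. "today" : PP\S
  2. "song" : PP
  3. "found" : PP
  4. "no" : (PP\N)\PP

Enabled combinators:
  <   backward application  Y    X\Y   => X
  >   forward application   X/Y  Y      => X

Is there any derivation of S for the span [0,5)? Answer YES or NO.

NO

(N/PP)/(PP\S) PP\S PP PP (PP\N)\PP
CKY chart[0,5] = {PP}; S ∉ chart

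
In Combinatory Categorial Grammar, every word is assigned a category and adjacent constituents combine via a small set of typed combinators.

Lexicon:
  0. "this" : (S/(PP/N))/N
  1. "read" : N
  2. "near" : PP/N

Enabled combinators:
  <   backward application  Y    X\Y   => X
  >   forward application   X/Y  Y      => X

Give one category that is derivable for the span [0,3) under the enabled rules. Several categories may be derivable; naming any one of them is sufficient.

S

[0,3] S   >
  [0,2] S/(PP/N)   >
    [0,1] "this" : (S/(PP/N))/N
    [1,2] "read" : N
  [2,3] "near" : PP/N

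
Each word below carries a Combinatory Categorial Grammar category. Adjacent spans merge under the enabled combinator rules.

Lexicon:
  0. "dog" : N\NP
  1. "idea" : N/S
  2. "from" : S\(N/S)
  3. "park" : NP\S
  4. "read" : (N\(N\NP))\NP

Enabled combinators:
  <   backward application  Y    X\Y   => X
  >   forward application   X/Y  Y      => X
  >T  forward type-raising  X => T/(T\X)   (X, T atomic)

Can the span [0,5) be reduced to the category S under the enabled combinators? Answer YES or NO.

N\NP N/S S\(N/S) NP\S (N\(N\NP))\NP
CKY chart[0,5] = {N, N/(N\N), NP/(NP\N), PP/(PP\N), S/(S\N)}; S ∉ chart

NO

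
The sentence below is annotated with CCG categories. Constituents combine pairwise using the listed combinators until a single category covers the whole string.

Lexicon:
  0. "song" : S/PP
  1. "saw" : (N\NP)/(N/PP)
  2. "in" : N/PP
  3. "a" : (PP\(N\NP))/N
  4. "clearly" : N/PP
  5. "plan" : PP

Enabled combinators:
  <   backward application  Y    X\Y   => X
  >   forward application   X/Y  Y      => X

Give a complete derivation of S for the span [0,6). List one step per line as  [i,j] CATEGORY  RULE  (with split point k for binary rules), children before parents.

[0,6] S   >
  [0,1] "song" : S/PP
  [1,6] PP   <
    [1,3] N\NP   >
      [1,2] "saw" : (N\NP)/(N/PP)
      [2,3] "in" : N/PP
    [3,6] PP\(N\NP)   >
      [3,4] "a" : (PP\(N\NP))/N
      [4,6] N   >
        [4,5] "clearly" : N/PP
        [5,6] "plan" : PP

[0,1] S/PP  lex  "song"
[1,2] (N\NP)/(N/PP)  lex  "saw"
[2,3] N/PP  lex  "in"
[1,3] N\NP  >  k=2
[3,4] (PP\(N\NP))/N  lex  "a"
[4,5] N/PP  lex  "clearly"
[5,6] PP  lex  "plan"
[4,6] N  >  k=5
[3,6] PP\(N\NP)  >  k=4
[1,6] PP  <  k=3
[0,6] S  >  k=1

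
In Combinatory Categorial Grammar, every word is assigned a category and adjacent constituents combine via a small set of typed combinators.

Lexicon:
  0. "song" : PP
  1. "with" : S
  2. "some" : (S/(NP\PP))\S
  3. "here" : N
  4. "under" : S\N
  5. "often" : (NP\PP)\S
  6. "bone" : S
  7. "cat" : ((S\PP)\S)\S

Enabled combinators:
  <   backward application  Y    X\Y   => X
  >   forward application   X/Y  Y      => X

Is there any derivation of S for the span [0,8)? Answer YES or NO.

YES

[0,8] S   <
  [0,1] "song" : PP
  [1,8] S\PP   <
    [1,6] S   >
      [1,3] S/(NP\PP)   <
        [1,2] "with" : S
        [2,3] "some" : (S/(NP\PP))\S
      [3,6] NP\PP   <
        [3,5] S   <
          [3,4] "here" : N
          [4,5] "under" : S\N
        [5,6] "often" : (NP\PP)\S
    [6,8] (S\PP)\S   <
      [6,7] "bone" : S
      [7,8] "cat" : ((S\PP)\S)\S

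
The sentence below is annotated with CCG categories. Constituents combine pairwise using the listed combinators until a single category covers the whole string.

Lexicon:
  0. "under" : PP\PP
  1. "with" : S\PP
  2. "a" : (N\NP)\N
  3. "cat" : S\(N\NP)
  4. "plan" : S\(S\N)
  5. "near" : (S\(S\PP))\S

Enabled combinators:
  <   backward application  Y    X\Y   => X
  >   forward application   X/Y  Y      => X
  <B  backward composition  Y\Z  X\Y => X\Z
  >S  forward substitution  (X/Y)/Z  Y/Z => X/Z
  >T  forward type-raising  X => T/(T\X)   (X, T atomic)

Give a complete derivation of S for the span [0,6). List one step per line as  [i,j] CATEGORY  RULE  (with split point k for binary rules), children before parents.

[0,6] S   <
  [0,2] S\PP   <B
    [0,1] "under" : PP\PP
    [1,2] "with" : S\PP
  [2,6] S\(S\PP)   <
    [2,5] S   <
      [2,4] S\N   <B
        [2,3] "a" : (N\NP)\N
        [3,4] "cat" : S\(N\NP)
      [4,5] "plan" : S\(S\N)
    [5,6] "near" : (S\(S\PP))\S

[0,1] PP\PP  lex  "under"
[1,2] S\PP  lex  "with"
[0,2] S\PP  <B  k=1
[2,3] (N\NP)\N  lex  "a"
[3,4] S\(N\NP)  lex  "cat"
[2,4] S\N  <B  k=3
[4,5] S\(S\N)  lex  "plan"
[2,5] S  <  k=4
[5,6] (S\(S\PP))\S  lex  "near"
[2,6] S\(S\PP)  <  k=5
[0,6] S  <  k=2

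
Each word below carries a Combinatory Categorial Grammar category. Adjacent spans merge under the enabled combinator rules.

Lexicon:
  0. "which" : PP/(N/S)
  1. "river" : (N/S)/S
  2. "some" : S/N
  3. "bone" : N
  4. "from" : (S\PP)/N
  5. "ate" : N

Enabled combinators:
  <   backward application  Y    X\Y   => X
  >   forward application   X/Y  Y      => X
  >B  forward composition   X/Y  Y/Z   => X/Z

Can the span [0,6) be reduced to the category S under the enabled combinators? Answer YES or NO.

YES

[0,6] S   <
  [0,4] PP   >
    [0,3] PP/N   >B
      [0,2] PP/S   >B
        [0,1] "which" : PP/(N/S)
        [1,2] "river" : (N/S)/S
      [2,3] "some" : S/N
    [3,4] "bone" : N
  [4,6] S\PP   >
    [4,5] "from" : (S\PP)/N
    [5,6] "ate" : N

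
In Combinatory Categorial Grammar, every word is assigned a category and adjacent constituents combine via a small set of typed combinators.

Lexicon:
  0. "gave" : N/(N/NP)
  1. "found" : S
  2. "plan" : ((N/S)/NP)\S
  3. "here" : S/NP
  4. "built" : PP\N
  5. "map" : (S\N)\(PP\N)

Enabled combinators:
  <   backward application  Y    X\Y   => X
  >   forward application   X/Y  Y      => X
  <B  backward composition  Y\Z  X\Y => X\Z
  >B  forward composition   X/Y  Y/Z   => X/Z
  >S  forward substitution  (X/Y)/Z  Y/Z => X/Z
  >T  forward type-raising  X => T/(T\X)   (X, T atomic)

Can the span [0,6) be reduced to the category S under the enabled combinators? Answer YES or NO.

[0,6] S   <
  [0,4] N   >
    [0,1] "gave" : N/(N/NP)
    [1,4] N/NP   >S
      [1,3] (N/S)/NP   <
        [1,2] "found" : S
        [2,3] "plan" : ((N/S)/NP)\S
      [3,4] "here" : S/NP
  [4,6] S\N   <
    [4,5] "built" : PP\N
    [5,6] "map" : (S\N)\(PP\N)

YES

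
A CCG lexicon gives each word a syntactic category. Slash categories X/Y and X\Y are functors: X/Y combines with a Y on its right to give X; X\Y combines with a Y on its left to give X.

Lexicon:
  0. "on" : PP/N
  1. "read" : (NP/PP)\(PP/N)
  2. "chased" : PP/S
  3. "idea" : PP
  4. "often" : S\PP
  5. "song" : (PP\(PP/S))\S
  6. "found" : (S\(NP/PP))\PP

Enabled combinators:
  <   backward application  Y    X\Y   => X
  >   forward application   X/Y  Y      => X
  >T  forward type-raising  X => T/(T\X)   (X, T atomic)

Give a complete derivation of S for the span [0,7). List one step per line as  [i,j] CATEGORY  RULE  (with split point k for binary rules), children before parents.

[0,1] PP/N  lex  "on"
[1,2] (NP/PP)\(PP/N)  lex  "read"
[0,2] NP/PP  <  k=1
[2,3] PP/S  lex  "chased"
[3,4] PP  lex  "idea"
[3,4] S/(S\PP)  >T
[4,5] S\PP  lex  "often"
[3,5] S  >  k=4
[5,6] (PP\(PP/S))\S  lex  "song"
[3,6] PP\(PP/S)  <  k=5
[2,6] PP  <  k=3
[6,7] (S\(NP/PP))\PP  lex  "found"
[2,7] S\(NP/PP)  <  k=6
[0,7] S  <  k=2

[0,7] S   <
  [0,2] NP/PP   <
    [0,1] "on" : PP/N
    [1,2] "read" : (NP/PP)\(PP/N)
  [2,7] S\(NP/PP)   <
    [2,6] PP   <
      [2,3] "chased" : PP/S
      [3,6] PP\(PP/S)   <
        [3,5] S   >
          [3,4] S/(S\PP)   >T
            [3,4] "idea" : PP
          [4,5] "often" : S\PP
        [5,6] "song" : (PP\(PP/S))\S
    [6,7] "found" : (S\(NP/PP))\PP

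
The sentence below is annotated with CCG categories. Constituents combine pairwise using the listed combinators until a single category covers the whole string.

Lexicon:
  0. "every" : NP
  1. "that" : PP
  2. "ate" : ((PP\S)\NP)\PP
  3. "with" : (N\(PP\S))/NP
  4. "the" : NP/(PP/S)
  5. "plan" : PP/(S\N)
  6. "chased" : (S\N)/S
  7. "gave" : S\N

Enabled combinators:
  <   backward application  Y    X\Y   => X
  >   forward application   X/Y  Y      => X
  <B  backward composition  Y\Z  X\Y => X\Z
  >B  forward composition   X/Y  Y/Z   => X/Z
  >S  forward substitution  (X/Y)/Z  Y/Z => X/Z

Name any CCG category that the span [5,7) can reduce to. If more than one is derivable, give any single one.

[0,8] S   <
  [0,7] N   <
    [0,3] PP\S   <
      [0,1] "every" : NP
      [1,3] (PP\S)\NP   <
        [1,2] "that" : PP
        [2,3] "ate" : ((PP\S)\NP)\PP
    [3,7] N\(PP\S)   >
      [3,4] "with" : (N\(PP\S))/NP
      [4,7] NP   >
        [4,5] "the" : NP/(PP/S)
        [5,7] PP/S   >B
          [5,6] "plan" : PP/(S\N)
          [6,7] "chased" : (S\N)/S
  [7,8] "gave" : S\N

PP/S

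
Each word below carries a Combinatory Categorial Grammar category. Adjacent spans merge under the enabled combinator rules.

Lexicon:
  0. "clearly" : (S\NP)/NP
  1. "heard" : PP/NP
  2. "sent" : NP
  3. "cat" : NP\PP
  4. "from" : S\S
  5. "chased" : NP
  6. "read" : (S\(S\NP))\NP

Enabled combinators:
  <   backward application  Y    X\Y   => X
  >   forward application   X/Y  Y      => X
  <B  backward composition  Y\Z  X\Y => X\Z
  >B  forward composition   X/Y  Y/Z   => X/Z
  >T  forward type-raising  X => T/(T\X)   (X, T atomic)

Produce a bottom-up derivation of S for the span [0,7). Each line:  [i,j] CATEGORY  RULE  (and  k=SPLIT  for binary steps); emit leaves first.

[0,7] S   <
  [0,5] S\NP   <B
    [0,4] S\NP   >
      [0,1] "clearly" : (S\NP)/NP
      [1,4] NP   <
        [1,3] PP   >
          [1,2] "heard" : PP/NP
          [2,3] "sent" : NP
        [3,4] "cat" : NP\PP
    [4,5] "from" : S\S
  [5,7] S\(S\NP)   <
    [5,6] "chased" : NP
    [6,7] "read" : (S\(S\NP))\NP

[0,1] (S\NP)/NP  lex  "clearly"
[1,2] PP/NP  lex  "heard"
[2,3] NP  lex  "sent"
[1,3] PP  >  k=2
[3,4] NP\PP  lex  "cat"
[1,4] NP  <  k=3
[0,4] S\NP  >  k=1
[4,5] S\S  lex  "from"
[0,5] S\NP  <B  k=4
[5,6] NP  lex  "chased"
[6,7] (S\(S\NP))\NP  lex  "read"
[5,7] S\(S\NP)  <  k=6
[0,7] S  <  k=5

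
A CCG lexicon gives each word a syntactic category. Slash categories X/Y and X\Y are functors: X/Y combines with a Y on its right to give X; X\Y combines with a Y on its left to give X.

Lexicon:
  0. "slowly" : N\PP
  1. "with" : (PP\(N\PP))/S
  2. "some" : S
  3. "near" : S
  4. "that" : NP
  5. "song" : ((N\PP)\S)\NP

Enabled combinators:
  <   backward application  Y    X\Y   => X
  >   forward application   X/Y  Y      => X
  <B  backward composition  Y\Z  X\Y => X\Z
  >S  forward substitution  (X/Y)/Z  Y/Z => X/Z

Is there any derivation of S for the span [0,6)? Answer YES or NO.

N\PP (PP\(N\PP))/S S S NP ((N\PP)\S)\NP
CKY chart[0,6] = {N}; S ∉ chart

NO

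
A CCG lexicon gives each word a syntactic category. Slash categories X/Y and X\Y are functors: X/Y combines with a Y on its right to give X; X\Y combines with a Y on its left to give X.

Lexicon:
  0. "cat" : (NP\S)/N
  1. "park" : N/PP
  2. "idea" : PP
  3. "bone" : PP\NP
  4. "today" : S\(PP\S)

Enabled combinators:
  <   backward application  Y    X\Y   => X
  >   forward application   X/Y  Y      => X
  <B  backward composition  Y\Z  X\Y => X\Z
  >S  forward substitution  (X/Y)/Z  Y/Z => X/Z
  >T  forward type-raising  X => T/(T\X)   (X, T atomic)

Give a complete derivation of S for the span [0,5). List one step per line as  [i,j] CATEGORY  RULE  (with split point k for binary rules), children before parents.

[0,1] (NP\S)/N  lex  "cat"
[1,2] N/PP  lex  "park"
[2,3] PP  lex  "idea"
[1,3] N  >  k=2
[0,3] NP\S  >  k=1
[3,4] PP\NP  lex  "bone"
[0,4] PP\S  <B  k=3
[4,5] S\(PP\S)  lex  "today"
[0,5] S  <  k=4

[0,5] S   <
  [0,4] PP\S   <B
    [0,3] NP\S   >
      [0,1] "cat" : (NP\S)/N
      [1,3] N   >
        [1,2] "park" : N/PP
        [2,3] "idea" : PP
    [3,4] "bone" : PP\NP
  [4,5] "today" : S\(PP\S)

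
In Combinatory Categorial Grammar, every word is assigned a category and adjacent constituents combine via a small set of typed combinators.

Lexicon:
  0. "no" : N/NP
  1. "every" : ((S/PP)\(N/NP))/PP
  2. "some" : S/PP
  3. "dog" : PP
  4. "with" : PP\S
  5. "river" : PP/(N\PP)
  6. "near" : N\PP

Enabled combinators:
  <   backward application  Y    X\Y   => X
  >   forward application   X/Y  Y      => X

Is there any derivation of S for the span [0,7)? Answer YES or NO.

[0,7] S   >
  [0,5] S/PP   <
    [0,1] "no" : N/NP
    [1,5] (S/PP)\(N/NP)   >
      [1,2] "every" : ((S/PP)\(N/NP))/PP
      [2,5] PP   <
        [2,4] S   >
          [2,3] "some" : S/PP
          [3,4] "dog" : PP
        [4,5] "with" : PP\S
  [5,7] PP   >
    [5,6] "river" : PP/(N\PP)
    [6,7] "near" : N\PP

YES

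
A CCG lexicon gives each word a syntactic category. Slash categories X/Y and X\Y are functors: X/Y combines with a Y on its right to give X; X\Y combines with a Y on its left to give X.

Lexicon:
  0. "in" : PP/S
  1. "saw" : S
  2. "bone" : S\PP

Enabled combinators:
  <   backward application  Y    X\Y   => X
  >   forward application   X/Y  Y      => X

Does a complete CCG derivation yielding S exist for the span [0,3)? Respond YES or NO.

YES

[0,3] S   <
  [0,2] PP   >
    [0,1] "in" : PP/S
    [1,2] "saw" : S
  [2,3] "bone" : S\PP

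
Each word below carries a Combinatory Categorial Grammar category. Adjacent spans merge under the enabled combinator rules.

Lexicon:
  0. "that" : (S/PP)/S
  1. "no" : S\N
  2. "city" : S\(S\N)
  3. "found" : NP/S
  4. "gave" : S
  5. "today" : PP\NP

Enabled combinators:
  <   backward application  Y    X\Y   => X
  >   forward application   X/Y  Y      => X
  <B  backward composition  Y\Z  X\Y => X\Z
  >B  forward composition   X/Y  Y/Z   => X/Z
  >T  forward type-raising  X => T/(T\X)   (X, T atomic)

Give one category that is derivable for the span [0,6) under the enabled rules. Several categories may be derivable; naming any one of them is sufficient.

[0,6] S   >
  [0,3] S/PP   >
    [0,1] "that" : (S/PP)/S
    [1,3] S   <
      [1,2] "no" : S\N
      [2,3] "city" : S\(S\N)
  [3,6] PP   <
    [3,5] NP   >
      [3,4] "found" : NP/S
      [4,5] "gave" : S
    [5,6] "today" : PP\NP

S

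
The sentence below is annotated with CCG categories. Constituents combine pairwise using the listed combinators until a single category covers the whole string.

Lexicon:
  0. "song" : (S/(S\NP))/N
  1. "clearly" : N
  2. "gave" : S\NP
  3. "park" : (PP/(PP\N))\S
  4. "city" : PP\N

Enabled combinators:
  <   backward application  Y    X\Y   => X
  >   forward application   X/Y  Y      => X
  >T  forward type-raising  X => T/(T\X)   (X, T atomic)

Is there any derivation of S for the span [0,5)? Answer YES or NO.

(S/(S\NP))/N N S\NP (PP/(PP\N))\S PP\N
CKY chart[0,5] = {N/(N\PP), NP/(NP\PP), PP, PP/(PP\PP), S/(S\PP)}; S ∉ chart

NO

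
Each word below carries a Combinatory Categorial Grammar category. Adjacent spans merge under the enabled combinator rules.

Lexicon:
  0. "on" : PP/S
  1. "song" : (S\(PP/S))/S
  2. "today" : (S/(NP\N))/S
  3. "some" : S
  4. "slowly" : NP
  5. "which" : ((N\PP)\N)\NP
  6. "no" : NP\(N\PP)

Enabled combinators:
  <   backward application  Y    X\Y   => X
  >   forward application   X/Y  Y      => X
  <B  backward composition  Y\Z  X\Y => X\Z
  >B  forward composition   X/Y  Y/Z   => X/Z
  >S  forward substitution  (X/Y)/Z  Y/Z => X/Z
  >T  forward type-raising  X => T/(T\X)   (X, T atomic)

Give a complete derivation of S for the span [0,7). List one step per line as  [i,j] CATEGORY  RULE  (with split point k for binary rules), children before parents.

[0,1] PP/S  lex  "on"
[1,2] (S\(PP/S))/S  lex  "song"
[2,3] (S/(NP\N))/S  lex  "today"
[3,4] S  lex  "some"
[2,4] S/(NP\N)  >  k=3
[4,5] NP  lex  "slowly"
[5,6] ((N\PP)\N)\NP  lex  "which"
[4,6] (N\PP)\N  <  k=5
[6,7] NP\(N\PP)  lex  "no"
[4,7] NP\N  <B  k=6
[2,7] S  >  k=4
[1,7] S\(PP/S)  >  k=2
[0,7] S  <  k=1

[0,7] S   <
  [0,1] "on" : PP/S
  [1,7] S\(PP/S)   >
    [1,2] "song" : (S\(PP/S))/S
    [2,7] S   >
      [2,4] S/(NP\N)   >
        [2,3] "today" : (S/(NP\N))/S
        [3,4] "some" : S
      [4,7] NP\N   <B
        [4,6] (N\PP)\N   <
          [4,5] "slowly" : NP
          [5,6] "which" : ((N\PP)\N)\NP
        [6,7] "no" : NP\(N\PP)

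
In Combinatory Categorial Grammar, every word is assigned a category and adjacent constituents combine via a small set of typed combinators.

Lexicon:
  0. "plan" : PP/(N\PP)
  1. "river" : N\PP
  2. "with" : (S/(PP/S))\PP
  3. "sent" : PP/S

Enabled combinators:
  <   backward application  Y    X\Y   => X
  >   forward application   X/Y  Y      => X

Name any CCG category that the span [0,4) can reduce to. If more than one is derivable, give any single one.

[0,4] S   >
  [0,3] S/(PP/S)   <
    [0,2] PP   >
      [0,1] "plan" : PP/(N\PP)
      [1,2] "river" : N\PP
    [2,3] "with" : (S/(PP/S))\PP
  [3,4] "sent" : PP/S

S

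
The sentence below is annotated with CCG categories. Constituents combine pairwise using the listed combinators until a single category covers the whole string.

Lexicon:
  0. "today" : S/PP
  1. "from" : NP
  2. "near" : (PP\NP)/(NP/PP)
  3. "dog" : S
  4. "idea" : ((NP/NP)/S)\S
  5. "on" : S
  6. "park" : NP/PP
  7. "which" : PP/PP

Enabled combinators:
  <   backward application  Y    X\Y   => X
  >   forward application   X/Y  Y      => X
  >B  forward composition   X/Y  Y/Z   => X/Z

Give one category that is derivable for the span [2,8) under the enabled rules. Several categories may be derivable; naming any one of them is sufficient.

PP\NP

[0,8] S   >
  [0,1] "today" : S/PP
  [1,8] PP   <
    [1,2] "from" : NP
    [2,8] PP\NP   >
      [2,3] "near" : (PP\NP)/(NP/PP)
      [3,8] NP/PP   >B
        [3,6] NP/NP   >
          [3,5] (NP/NP)/S   <
            [3,4] "dog" : S
            [4,5] "idea" : ((NP/NP)/S)\S
          [5,6] "on" : S
        [6,8] NP/PP   >B
          [6,7] "park" : NP/PP
          [7,8] "which" : PP/PP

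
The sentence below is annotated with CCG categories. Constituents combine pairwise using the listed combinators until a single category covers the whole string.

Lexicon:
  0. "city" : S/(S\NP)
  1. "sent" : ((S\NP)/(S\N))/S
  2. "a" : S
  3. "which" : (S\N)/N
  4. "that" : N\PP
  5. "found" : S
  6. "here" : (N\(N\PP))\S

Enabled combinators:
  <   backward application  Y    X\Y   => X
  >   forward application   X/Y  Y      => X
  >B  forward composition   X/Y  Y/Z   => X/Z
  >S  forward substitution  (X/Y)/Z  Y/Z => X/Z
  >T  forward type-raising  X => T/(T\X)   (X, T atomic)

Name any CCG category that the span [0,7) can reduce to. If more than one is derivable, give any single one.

[0,7] S   >
  [0,1] "city" : S/(S\NP)
  [1,7] S\NP   >
    [1,3] (S\NP)/(S\N)   >
      [1,2] "sent" : ((S\NP)/(S\N))/S
      [2,3] "a" : S
    [3,7] S\N   >
      [3,4] "which" : (S\N)/N
      [4,7] N   <
        [4,5] "that" : N\PP
        [5,7] N\(N\PP)   <
          [5,6] "found" : S
          [6,7] "here" : (N\(N\PP))\S

S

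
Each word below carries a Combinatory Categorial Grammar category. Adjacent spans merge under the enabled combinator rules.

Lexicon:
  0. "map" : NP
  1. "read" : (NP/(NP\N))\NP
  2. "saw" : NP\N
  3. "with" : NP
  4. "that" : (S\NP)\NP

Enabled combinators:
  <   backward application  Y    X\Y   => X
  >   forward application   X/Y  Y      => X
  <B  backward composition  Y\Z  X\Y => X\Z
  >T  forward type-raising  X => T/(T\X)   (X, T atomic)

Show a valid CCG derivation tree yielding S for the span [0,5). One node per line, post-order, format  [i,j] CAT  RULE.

[0,5] S   <
  [0,3] NP   >
    [0,2] NP/(NP\N)   <
      [0,1] "map" : NP
      [1,2] "read" : (NP/(NP\N))\NP
    [2,3] "saw" : NP\N
  [3,5] S\NP   <
    [3,4] "with" : NP
    [4,5] "that" : (S\NP)\NP

[0,1] NP  lex  "map"
[1,2] (NP/(NP\N))\NP  lex  "read"
[0,2] NP/(NP\N)  <  k=1
[2,3] NP\N  lex  "saw"
[0,3] NP  >  k=2
[3,4] NP  lex  "with"
[4,5] (S\NP)\NP  lex  "that"
[3,5] S\NP  <  k=4
[0,5] S  <  k=3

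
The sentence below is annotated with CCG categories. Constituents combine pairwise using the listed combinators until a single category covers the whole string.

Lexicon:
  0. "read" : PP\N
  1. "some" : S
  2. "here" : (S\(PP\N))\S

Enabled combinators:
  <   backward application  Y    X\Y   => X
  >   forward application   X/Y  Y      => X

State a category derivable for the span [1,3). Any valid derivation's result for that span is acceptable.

[0,3] S   <
  [0,1] "read" : PP\N
  [1,3] S\(PP\N)   <
    [1,2] "some" : S
    [2,3] "here" : (S\(PP\N))\S

S\(PP\N)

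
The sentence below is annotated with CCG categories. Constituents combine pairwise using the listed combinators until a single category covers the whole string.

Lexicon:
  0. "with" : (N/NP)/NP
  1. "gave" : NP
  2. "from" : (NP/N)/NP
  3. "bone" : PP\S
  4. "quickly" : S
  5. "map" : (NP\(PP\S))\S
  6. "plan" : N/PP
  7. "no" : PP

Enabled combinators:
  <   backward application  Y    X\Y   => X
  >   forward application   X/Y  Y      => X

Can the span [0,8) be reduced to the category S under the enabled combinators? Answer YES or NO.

NO

(N/NP)/NP NP (NP/N)/NP PP\S S (NP\(PP\S))\S N/PP PP
CKY chart[0,8] = {N}; S ∉ chart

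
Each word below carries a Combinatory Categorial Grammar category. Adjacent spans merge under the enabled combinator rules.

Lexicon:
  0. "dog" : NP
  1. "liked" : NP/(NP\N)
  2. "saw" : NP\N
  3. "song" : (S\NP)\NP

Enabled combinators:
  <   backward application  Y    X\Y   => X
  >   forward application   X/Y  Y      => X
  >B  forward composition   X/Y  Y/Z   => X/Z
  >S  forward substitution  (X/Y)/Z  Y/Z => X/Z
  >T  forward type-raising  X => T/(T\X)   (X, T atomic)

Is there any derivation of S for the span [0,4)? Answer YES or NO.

[0,4] S   <
  [0,1] "dog" : NP
  [1,4] S\NP   <
    [1,3] NP   >
      [1,2] "liked" : NP/(NP\N)
      [2,3] "saw" : NP\N
    [3,4] "song" : (S\NP)\NP

YES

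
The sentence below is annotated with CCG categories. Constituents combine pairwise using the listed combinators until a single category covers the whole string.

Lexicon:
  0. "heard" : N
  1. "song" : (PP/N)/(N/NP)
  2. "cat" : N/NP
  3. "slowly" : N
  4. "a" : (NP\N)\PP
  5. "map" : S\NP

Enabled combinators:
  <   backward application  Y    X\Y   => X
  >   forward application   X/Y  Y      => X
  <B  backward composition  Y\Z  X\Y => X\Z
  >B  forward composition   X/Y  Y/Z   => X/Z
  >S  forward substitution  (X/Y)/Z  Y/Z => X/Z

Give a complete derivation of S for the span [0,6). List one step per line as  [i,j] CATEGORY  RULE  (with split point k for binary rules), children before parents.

[0,1] N  lex  "heard"
[1,2] (PP/N)/(N/NP)  lex  "song"
[2,3] N/NP  lex  "cat"
[1,3] PP/N  >  k=2
[3,4] N  lex  "slowly"
[1,4] PP  >  k=3
[4,5] (NP\N)\PP  lex  "a"
[1,5] NP\N  <  k=4
[0,5] NP  <  k=1
[5,6] S\NP  lex  "map"
[0,6] S  <  k=5

[0,6] S   <
  [0,5] NP   <
    [0,1] "heard" : N
    [1,5] NP\N   <
      [1,4] PP   >
        [1,3] PP/N   >
          [1,2] "song" : (PP/N)/(N/NP)
          [2,3] "cat" : N/NP
        [3,4] "slowly" : N
      [4,5] "a" : (NP\N)\PP
  [5,6] "map" : S\NP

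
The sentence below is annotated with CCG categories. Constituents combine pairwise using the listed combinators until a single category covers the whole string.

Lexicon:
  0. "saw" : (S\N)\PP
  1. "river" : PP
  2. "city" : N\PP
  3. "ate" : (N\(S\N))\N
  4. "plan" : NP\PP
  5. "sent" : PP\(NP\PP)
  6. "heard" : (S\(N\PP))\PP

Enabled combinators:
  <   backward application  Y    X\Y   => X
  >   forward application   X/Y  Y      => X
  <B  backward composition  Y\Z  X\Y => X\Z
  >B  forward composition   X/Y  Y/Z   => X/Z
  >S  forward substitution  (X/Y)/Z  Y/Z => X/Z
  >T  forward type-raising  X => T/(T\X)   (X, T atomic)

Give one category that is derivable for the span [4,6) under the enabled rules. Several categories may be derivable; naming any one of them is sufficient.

[0,7] S   <
  [0,4] N\PP   <B
    [0,1] "saw" : (S\N)\PP
    [1,4] N\(S\N)   <
      [1,3] N   <
        [1,2] "river" : PP
        [2,3] "city" : N\PP
      [3,4] "ate" : (N\(S\N))\N
  [4,7] S\(N\PP)   <
    [4,6] PP   <
      [4,5] "plan" : NP\PP
      [5,6] "sent" : PP\(NP\PP)
    [6,7] "heard" : (S\(N\PP))\PP

PP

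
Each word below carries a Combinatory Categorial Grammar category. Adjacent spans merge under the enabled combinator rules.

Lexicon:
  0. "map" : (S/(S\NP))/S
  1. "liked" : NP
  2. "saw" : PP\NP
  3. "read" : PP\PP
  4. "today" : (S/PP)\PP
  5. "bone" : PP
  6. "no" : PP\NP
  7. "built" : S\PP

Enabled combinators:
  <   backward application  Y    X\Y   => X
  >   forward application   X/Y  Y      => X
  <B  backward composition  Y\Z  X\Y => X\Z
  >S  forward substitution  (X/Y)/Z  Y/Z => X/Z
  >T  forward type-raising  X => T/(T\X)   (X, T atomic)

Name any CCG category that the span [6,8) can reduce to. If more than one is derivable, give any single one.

S\NP

[0,8] S   >
  [0,6] S/(S\NP)   >
    [0,1] "map" : (S/(S\NP))/S
    [1,6] S   >
      [1,5] S/PP   <
        [1,4] PP   <
          [1,2] "liked" : NP
          [2,4] PP\NP   <B
            [2,3] "saw" : PP\NP
            [3,4] "read" : PP\PP
        [4,5] "today" : (S/PP)\PP
      [5,6] "bone" : PP
  [6,8] S\NP   <B
    [6,7] "no" : PP\NP
    [7,8] "built" : S\PP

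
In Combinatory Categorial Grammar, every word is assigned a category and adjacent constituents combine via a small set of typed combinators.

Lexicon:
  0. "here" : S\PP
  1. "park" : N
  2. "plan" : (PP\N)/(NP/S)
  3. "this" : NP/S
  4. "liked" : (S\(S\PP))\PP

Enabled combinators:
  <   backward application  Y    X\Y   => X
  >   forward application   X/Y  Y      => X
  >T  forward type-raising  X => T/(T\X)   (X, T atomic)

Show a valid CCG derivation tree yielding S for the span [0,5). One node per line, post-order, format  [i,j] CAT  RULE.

[0,1] S\PP  lex  "here"
[1,2] N  lex  "park"
[1,2] PP/(PP\N)  >T
[2,3] (PP\N)/(NP/S)  lex  "plan"
[3,4] NP/S  lex  "this"
[2,4] PP\N  >  k=3
[1,4] PP  >  k=2
[4,5] (S\(S\PP))\PP  lex  "liked"
[1,5] S\(S\PP)  <  k=4
[0,5] S  <  k=1

[0,5] S   <
  [0,1] "here" : S\PP
  [1,5] S\(S\PP)   <
    [1,4] PP   >
      [1,2] PP/(PP\N)   >T
        [1,2] "park" : N
      [2,4] PP\N   >
        [2,3] "plan" : (PP\N)/(NP/S)
        [3,4] "this" : NP/S
    [4,5] "liked" : (S\(S\PP))\PP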